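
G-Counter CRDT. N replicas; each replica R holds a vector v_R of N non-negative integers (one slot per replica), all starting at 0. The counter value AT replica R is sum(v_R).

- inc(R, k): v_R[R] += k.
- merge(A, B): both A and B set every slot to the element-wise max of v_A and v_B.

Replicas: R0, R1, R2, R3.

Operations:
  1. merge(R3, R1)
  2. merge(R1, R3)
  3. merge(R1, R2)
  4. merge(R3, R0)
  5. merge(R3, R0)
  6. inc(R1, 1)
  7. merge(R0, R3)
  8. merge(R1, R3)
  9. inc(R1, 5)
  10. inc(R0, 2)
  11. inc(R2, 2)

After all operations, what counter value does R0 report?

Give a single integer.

Answer: 2

Derivation:
Op 1: merge R3<->R1 -> R3=(0,0,0,0) R1=(0,0,0,0)
Op 2: merge R1<->R3 -> R1=(0,0,0,0) R3=(0,0,0,0)
Op 3: merge R1<->R2 -> R1=(0,0,0,0) R2=(0,0,0,0)
Op 4: merge R3<->R0 -> R3=(0,0,0,0) R0=(0,0,0,0)
Op 5: merge R3<->R0 -> R3=(0,0,0,0) R0=(0,0,0,0)
Op 6: inc R1 by 1 -> R1=(0,1,0,0) value=1
Op 7: merge R0<->R3 -> R0=(0,0,0,0) R3=(0,0,0,0)
Op 8: merge R1<->R3 -> R1=(0,1,0,0) R3=(0,1,0,0)
Op 9: inc R1 by 5 -> R1=(0,6,0,0) value=6
Op 10: inc R0 by 2 -> R0=(2,0,0,0) value=2
Op 11: inc R2 by 2 -> R2=(0,0,2,0) value=2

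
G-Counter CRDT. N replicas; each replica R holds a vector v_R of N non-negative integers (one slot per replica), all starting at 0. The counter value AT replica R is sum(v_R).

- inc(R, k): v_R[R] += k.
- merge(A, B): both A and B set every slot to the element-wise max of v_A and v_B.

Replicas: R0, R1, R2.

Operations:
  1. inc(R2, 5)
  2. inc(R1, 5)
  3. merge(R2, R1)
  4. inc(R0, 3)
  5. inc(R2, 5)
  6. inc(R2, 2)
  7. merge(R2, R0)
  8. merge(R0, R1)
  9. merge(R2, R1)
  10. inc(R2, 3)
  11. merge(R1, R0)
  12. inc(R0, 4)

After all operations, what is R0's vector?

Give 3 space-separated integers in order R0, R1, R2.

Answer: 7 5 12

Derivation:
Op 1: inc R2 by 5 -> R2=(0,0,5) value=5
Op 2: inc R1 by 5 -> R1=(0,5,0) value=5
Op 3: merge R2<->R1 -> R2=(0,5,5) R1=(0,5,5)
Op 4: inc R0 by 3 -> R0=(3,0,0) value=3
Op 5: inc R2 by 5 -> R2=(0,5,10) value=15
Op 6: inc R2 by 2 -> R2=(0,5,12) value=17
Op 7: merge R2<->R0 -> R2=(3,5,12) R0=(3,5,12)
Op 8: merge R0<->R1 -> R0=(3,5,12) R1=(3,5,12)
Op 9: merge R2<->R1 -> R2=(3,5,12) R1=(3,5,12)
Op 10: inc R2 by 3 -> R2=(3,5,15) value=23
Op 11: merge R1<->R0 -> R1=(3,5,12) R0=(3,5,12)
Op 12: inc R0 by 4 -> R0=(7,5,12) value=24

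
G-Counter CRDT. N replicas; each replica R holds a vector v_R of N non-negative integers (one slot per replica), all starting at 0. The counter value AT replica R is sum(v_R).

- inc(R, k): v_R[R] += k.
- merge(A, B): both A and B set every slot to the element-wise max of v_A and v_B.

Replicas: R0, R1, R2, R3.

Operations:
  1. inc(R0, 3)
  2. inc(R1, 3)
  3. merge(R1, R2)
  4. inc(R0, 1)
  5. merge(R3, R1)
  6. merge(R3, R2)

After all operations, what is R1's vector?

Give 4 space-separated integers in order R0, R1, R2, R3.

Answer: 0 3 0 0

Derivation:
Op 1: inc R0 by 3 -> R0=(3,0,0,0) value=3
Op 2: inc R1 by 3 -> R1=(0,3,0,0) value=3
Op 3: merge R1<->R2 -> R1=(0,3,0,0) R2=(0,3,0,0)
Op 4: inc R0 by 1 -> R0=(4,0,0,0) value=4
Op 5: merge R3<->R1 -> R3=(0,3,0,0) R1=(0,3,0,0)
Op 6: merge R3<->R2 -> R3=(0,3,0,0) R2=(0,3,0,0)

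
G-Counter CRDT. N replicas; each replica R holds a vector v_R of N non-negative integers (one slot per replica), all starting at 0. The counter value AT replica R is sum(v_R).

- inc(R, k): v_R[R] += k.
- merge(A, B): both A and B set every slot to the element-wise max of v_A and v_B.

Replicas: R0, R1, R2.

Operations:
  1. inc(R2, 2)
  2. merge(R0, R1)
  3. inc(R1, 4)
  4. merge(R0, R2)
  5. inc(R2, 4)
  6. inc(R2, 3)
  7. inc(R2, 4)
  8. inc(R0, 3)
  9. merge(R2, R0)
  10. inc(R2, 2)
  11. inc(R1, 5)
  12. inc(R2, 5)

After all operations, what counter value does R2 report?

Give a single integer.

Op 1: inc R2 by 2 -> R2=(0,0,2) value=2
Op 2: merge R0<->R1 -> R0=(0,0,0) R1=(0,0,0)
Op 3: inc R1 by 4 -> R1=(0,4,0) value=4
Op 4: merge R0<->R2 -> R0=(0,0,2) R2=(0,0,2)
Op 5: inc R2 by 4 -> R2=(0,0,6) value=6
Op 6: inc R2 by 3 -> R2=(0,0,9) value=9
Op 7: inc R2 by 4 -> R2=(0,0,13) value=13
Op 8: inc R0 by 3 -> R0=(3,0,2) value=5
Op 9: merge R2<->R0 -> R2=(3,0,13) R0=(3,0,13)
Op 10: inc R2 by 2 -> R2=(3,0,15) value=18
Op 11: inc R1 by 5 -> R1=(0,9,0) value=9
Op 12: inc R2 by 5 -> R2=(3,0,20) value=23

Answer: 23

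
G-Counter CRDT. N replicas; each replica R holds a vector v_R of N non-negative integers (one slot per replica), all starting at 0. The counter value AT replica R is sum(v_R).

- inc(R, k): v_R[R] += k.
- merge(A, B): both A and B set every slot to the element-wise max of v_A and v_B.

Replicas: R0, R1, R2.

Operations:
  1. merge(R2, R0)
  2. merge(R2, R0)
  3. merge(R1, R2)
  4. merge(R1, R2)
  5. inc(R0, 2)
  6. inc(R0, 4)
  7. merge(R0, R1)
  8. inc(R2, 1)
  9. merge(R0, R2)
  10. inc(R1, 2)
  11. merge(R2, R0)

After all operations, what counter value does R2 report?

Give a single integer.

Answer: 7

Derivation:
Op 1: merge R2<->R0 -> R2=(0,0,0) R0=(0,0,0)
Op 2: merge R2<->R0 -> R2=(0,0,0) R0=(0,0,0)
Op 3: merge R1<->R2 -> R1=(0,0,0) R2=(0,0,0)
Op 4: merge R1<->R2 -> R1=(0,0,0) R2=(0,0,0)
Op 5: inc R0 by 2 -> R0=(2,0,0) value=2
Op 6: inc R0 by 4 -> R0=(6,0,0) value=6
Op 7: merge R0<->R1 -> R0=(6,0,0) R1=(6,0,0)
Op 8: inc R2 by 1 -> R2=(0,0,1) value=1
Op 9: merge R0<->R2 -> R0=(6,0,1) R2=(6,0,1)
Op 10: inc R1 by 2 -> R1=(6,2,0) value=8
Op 11: merge R2<->R0 -> R2=(6,0,1) R0=(6,0,1)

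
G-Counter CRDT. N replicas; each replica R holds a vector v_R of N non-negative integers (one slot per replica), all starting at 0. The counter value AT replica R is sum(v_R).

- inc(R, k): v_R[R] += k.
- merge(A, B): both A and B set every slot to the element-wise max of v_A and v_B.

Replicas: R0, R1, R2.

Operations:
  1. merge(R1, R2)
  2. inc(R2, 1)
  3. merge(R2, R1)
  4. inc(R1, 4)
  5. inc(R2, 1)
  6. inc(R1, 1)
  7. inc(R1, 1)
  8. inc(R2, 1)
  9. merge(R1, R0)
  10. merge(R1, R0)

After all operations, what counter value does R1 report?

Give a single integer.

Answer: 7

Derivation:
Op 1: merge R1<->R2 -> R1=(0,0,0) R2=(0,0,0)
Op 2: inc R2 by 1 -> R2=(0,0,1) value=1
Op 3: merge R2<->R1 -> R2=(0,0,1) R1=(0,0,1)
Op 4: inc R1 by 4 -> R1=(0,4,1) value=5
Op 5: inc R2 by 1 -> R2=(0,0,2) value=2
Op 6: inc R1 by 1 -> R1=(0,5,1) value=6
Op 7: inc R1 by 1 -> R1=(0,6,1) value=7
Op 8: inc R2 by 1 -> R2=(0,0,3) value=3
Op 9: merge R1<->R0 -> R1=(0,6,1) R0=(0,6,1)
Op 10: merge R1<->R0 -> R1=(0,6,1) R0=(0,6,1)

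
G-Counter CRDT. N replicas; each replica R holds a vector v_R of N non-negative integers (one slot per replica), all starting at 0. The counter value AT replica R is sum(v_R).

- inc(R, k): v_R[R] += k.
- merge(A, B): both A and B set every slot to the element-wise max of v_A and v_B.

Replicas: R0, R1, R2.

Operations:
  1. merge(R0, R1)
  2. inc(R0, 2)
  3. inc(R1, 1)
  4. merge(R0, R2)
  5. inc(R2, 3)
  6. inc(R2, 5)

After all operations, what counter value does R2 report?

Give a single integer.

Op 1: merge R0<->R1 -> R0=(0,0,0) R1=(0,0,0)
Op 2: inc R0 by 2 -> R0=(2,0,0) value=2
Op 3: inc R1 by 1 -> R1=(0,1,0) value=1
Op 4: merge R0<->R2 -> R0=(2,0,0) R2=(2,0,0)
Op 5: inc R2 by 3 -> R2=(2,0,3) value=5
Op 6: inc R2 by 5 -> R2=(2,0,8) value=10

Answer: 10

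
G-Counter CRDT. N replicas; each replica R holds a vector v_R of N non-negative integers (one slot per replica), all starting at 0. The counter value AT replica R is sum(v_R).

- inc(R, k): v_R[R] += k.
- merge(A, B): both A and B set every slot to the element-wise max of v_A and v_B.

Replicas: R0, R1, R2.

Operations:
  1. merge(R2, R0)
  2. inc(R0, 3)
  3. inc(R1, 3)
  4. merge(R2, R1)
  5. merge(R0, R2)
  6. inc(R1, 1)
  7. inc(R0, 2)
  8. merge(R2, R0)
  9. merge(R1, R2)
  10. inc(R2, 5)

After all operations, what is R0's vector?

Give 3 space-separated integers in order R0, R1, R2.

Op 1: merge R2<->R0 -> R2=(0,0,0) R0=(0,0,0)
Op 2: inc R0 by 3 -> R0=(3,0,0) value=3
Op 3: inc R1 by 3 -> R1=(0,3,0) value=3
Op 4: merge R2<->R1 -> R2=(0,3,0) R1=(0,3,0)
Op 5: merge R0<->R2 -> R0=(3,3,0) R2=(3,3,0)
Op 6: inc R1 by 1 -> R1=(0,4,0) value=4
Op 7: inc R0 by 2 -> R0=(5,3,0) value=8
Op 8: merge R2<->R0 -> R2=(5,3,0) R0=(5,3,0)
Op 9: merge R1<->R2 -> R1=(5,4,0) R2=(5,4,0)
Op 10: inc R2 by 5 -> R2=(5,4,5) value=14

Answer: 5 3 0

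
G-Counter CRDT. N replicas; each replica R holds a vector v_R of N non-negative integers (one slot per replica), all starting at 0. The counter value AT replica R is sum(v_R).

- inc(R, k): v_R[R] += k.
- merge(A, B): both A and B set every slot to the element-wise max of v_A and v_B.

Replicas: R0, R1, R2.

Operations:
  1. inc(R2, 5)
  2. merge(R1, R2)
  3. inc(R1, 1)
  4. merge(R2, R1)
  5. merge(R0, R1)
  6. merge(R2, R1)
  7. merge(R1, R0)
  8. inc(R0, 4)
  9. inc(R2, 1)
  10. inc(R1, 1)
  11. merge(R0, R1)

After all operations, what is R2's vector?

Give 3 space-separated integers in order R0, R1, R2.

Answer: 0 1 6

Derivation:
Op 1: inc R2 by 5 -> R2=(0,0,5) value=5
Op 2: merge R1<->R2 -> R1=(0,0,5) R2=(0,0,5)
Op 3: inc R1 by 1 -> R1=(0,1,5) value=6
Op 4: merge R2<->R1 -> R2=(0,1,5) R1=(0,1,5)
Op 5: merge R0<->R1 -> R0=(0,1,5) R1=(0,1,5)
Op 6: merge R2<->R1 -> R2=(0,1,5) R1=(0,1,5)
Op 7: merge R1<->R0 -> R1=(0,1,5) R0=(0,1,5)
Op 8: inc R0 by 4 -> R0=(4,1,5) value=10
Op 9: inc R2 by 1 -> R2=(0,1,6) value=7
Op 10: inc R1 by 1 -> R1=(0,2,5) value=7
Op 11: merge R0<->R1 -> R0=(4,2,5) R1=(4,2,5)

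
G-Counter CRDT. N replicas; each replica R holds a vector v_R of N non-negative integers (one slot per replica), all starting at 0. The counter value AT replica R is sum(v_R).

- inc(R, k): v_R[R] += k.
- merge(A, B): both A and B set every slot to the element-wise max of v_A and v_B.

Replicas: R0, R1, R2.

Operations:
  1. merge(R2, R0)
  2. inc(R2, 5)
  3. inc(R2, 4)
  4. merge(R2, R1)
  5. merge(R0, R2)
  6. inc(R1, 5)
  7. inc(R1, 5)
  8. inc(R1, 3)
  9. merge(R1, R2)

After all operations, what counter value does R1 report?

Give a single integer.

Op 1: merge R2<->R0 -> R2=(0,0,0) R0=(0,0,0)
Op 2: inc R2 by 5 -> R2=(0,0,5) value=5
Op 3: inc R2 by 4 -> R2=(0,0,9) value=9
Op 4: merge R2<->R1 -> R2=(0,0,9) R1=(0,0,9)
Op 5: merge R0<->R2 -> R0=(0,0,9) R2=(0,0,9)
Op 6: inc R1 by 5 -> R1=(0,5,9) value=14
Op 7: inc R1 by 5 -> R1=(0,10,9) value=19
Op 8: inc R1 by 3 -> R1=(0,13,9) value=22
Op 9: merge R1<->R2 -> R1=(0,13,9) R2=(0,13,9)

Answer: 22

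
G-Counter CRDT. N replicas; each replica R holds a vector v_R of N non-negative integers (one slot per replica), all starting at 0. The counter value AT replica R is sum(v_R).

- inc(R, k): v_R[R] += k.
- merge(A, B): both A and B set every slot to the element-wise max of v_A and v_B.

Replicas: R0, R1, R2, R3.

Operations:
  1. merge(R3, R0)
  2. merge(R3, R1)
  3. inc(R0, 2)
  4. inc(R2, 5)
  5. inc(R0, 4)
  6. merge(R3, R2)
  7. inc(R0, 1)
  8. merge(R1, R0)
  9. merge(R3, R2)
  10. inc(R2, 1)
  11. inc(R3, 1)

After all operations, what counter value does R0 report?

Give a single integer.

Op 1: merge R3<->R0 -> R3=(0,0,0,0) R0=(0,0,0,0)
Op 2: merge R3<->R1 -> R3=(0,0,0,0) R1=(0,0,0,0)
Op 3: inc R0 by 2 -> R0=(2,0,0,0) value=2
Op 4: inc R2 by 5 -> R2=(0,0,5,0) value=5
Op 5: inc R0 by 4 -> R0=(6,0,0,0) value=6
Op 6: merge R3<->R2 -> R3=(0,0,5,0) R2=(0,0,5,0)
Op 7: inc R0 by 1 -> R0=(7,0,0,0) value=7
Op 8: merge R1<->R0 -> R1=(7,0,0,0) R0=(7,0,0,0)
Op 9: merge R3<->R2 -> R3=(0,0,5,0) R2=(0,0,5,0)
Op 10: inc R2 by 1 -> R2=(0,0,6,0) value=6
Op 11: inc R3 by 1 -> R3=(0,0,5,1) value=6

Answer: 7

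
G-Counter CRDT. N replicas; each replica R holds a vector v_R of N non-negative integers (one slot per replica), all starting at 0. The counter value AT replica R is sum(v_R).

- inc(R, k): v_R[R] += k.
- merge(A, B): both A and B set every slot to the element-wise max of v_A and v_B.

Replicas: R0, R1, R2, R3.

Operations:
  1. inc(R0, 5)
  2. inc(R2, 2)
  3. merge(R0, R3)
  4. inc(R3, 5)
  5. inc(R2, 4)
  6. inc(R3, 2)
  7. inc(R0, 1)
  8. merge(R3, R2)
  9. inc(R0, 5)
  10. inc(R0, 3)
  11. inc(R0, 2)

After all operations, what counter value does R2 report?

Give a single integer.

Op 1: inc R0 by 5 -> R0=(5,0,0,0) value=5
Op 2: inc R2 by 2 -> R2=(0,0,2,0) value=2
Op 3: merge R0<->R3 -> R0=(5,0,0,0) R3=(5,0,0,0)
Op 4: inc R3 by 5 -> R3=(5,0,0,5) value=10
Op 5: inc R2 by 4 -> R2=(0,0,6,0) value=6
Op 6: inc R3 by 2 -> R3=(5,0,0,7) value=12
Op 7: inc R0 by 1 -> R0=(6,0,0,0) value=6
Op 8: merge R3<->R2 -> R3=(5,0,6,7) R2=(5,0,6,7)
Op 9: inc R0 by 5 -> R0=(11,0,0,0) value=11
Op 10: inc R0 by 3 -> R0=(14,0,0,0) value=14
Op 11: inc R0 by 2 -> R0=(16,0,0,0) value=16

Answer: 18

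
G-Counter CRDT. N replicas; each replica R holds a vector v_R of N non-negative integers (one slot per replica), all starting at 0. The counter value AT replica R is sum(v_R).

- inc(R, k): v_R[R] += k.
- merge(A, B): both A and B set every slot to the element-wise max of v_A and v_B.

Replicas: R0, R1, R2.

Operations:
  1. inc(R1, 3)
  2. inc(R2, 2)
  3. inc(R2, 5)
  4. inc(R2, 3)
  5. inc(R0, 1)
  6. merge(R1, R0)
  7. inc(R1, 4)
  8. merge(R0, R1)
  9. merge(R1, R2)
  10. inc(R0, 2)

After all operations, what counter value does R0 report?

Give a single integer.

Answer: 10

Derivation:
Op 1: inc R1 by 3 -> R1=(0,3,0) value=3
Op 2: inc R2 by 2 -> R2=(0,0,2) value=2
Op 3: inc R2 by 5 -> R2=(0,0,7) value=7
Op 4: inc R2 by 3 -> R2=(0,0,10) value=10
Op 5: inc R0 by 1 -> R0=(1,0,0) value=1
Op 6: merge R1<->R0 -> R1=(1,3,0) R0=(1,3,0)
Op 7: inc R1 by 4 -> R1=(1,7,0) value=8
Op 8: merge R0<->R1 -> R0=(1,7,0) R1=(1,7,0)
Op 9: merge R1<->R2 -> R1=(1,7,10) R2=(1,7,10)
Op 10: inc R0 by 2 -> R0=(3,7,0) value=10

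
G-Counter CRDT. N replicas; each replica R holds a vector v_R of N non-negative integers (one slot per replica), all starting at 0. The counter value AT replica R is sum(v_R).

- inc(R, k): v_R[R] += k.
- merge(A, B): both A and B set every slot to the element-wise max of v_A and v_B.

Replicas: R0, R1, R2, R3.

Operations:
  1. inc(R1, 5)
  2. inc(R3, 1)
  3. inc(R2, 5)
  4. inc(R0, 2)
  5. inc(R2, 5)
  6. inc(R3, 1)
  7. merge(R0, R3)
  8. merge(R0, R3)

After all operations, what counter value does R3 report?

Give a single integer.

Answer: 4

Derivation:
Op 1: inc R1 by 5 -> R1=(0,5,0,0) value=5
Op 2: inc R3 by 1 -> R3=(0,0,0,1) value=1
Op 3: inc R2 by 5 -> R2=(0,0,5,0) value=5
Op 4: inc R0 by 2 -> R0=(2,0,0,0) value=2
Op 5: inc R2 by 5 -> R2=(0,0,10,0) value=10
Op 6: inc R3 by 1 -> R3=(0,0,0,2) value=2
Op 7: merge R0<->R3 -> R0=(2,0,0,2) R3=(2,0,0,2)
Op 8: merge R0<->R3 -> R0=(2,0,0,2) R3=(2,0,0,2)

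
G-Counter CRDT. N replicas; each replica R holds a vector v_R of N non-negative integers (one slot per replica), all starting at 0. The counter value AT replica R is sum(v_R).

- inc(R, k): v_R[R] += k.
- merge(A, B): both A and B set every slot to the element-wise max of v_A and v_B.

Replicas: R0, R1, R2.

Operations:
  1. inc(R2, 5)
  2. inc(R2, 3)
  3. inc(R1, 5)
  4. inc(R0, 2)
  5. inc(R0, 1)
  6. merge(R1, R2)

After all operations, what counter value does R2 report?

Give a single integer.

Answer: 13

Derivation:
Op 1: inc R2 by 5 -> R2=(0,0,5) value=5
Op 2: inc R2 by 3 -> R2=(0,0,8) value=8
Op 3: inc R1 by 5 -> R1=(0,5,0) value=5
Op 4: inc R0 by 2 -> R0=(2,0,0) value=2
Op 5: inc R0 by 1 -> R0=(3,0,0) value=3
Op 6: merge R1<->R2 -> R1=(0,5,8) R2=(0,5,8)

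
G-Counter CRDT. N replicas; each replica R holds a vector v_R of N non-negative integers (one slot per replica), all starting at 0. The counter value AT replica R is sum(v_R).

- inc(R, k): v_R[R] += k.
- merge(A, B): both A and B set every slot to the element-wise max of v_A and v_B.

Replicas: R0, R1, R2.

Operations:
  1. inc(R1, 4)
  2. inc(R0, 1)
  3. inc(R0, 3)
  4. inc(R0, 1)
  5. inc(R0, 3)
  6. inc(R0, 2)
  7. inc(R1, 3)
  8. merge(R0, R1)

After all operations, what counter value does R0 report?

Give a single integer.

Op 1: inc R1 by 4 -> R1=(0,4,0) value=4
Op 2: inc R0 by 1 -> R0=(1,0,0) value=1
Op 3: inc R0 by 3 -> R0=(4,0,0) value=4
Op 4: inc R0 by 1 -> R0=(5,0,0) value=5
Op 5: inc R0 by 3 -> R0=(8,0,0) value=8
Op 6: inc R0 by 2 -> R0=(10,0,0) value=10
Op 7: inc R1 by 3 -> R1=(0,7,0) value=7
Op 8: merge R0<->R1 -> R0=(10,7,0) R1=(10,7,0)

Answer: 17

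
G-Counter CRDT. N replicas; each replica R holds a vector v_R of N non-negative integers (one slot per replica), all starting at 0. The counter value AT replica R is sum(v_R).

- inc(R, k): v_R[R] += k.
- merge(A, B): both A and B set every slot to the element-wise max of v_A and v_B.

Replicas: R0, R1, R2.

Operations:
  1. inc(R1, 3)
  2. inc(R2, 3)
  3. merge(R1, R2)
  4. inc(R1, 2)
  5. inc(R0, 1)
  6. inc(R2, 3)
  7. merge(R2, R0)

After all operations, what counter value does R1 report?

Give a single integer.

Op 1: inc R1 by 3 -> R1=(0,3,0) value=3
Op 2: inc R2 by 3 -> R2=(0,0,3) value=3
Op 3: merge R1<->R2 -> R1=(0,3,3) R2=(0,3,3)
Op 4: inc R1 by 2 -> R1=(0,5,3) value=8
Op 5: inc R0 by 1 -> R0=(1,0,0) value=1
Op 6: inc R2 by 3 -> R2=(0,3,6) value=9
Op 7: merge R2<->R0 -> R2=(1,3,6) R0=(1,3,6)

Answer: 8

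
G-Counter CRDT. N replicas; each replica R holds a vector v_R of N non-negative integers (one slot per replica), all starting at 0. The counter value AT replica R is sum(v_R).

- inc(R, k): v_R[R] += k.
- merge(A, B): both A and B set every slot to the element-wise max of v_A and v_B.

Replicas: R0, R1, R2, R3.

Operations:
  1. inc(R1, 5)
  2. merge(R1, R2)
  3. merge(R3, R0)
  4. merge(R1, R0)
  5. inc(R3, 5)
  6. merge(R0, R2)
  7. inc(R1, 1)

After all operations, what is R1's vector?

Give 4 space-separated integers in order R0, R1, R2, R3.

Op 1: inc R1 by 5 -> R1=(0,5,0,0) value=5
Op 2: merge R1<->R2 -> R1=(0,5,0,0) R2=(0,5,0,0)
Op 3: merge R3<->R0 -> R3=(0,0,0,0) R0=(0,0,0,0)
Op 4: merge R1<->R0 -> R1=(0,5,0,0) R0=(0,5,0,0)
Op 5: inc R3 by 5 -> R3=(0,0,0,5) value=5
Op 6: merge R0<->R2 -> R0=(0,5,0,0) R2=(0,5,0,0)
Op 7: inc R1 by 1 -> R1=(0,6,0,0) value=6

Answer: 0 6 0 0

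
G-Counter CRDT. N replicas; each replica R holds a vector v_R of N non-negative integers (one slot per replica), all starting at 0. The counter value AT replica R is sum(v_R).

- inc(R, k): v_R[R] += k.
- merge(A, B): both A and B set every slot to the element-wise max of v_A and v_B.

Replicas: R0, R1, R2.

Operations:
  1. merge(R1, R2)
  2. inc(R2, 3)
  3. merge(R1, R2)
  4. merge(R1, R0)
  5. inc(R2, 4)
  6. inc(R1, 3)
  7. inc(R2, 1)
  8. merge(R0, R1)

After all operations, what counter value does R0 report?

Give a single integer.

Answer: 6

Derivation:
Op 1: merge R1<->R2 -> R1=(0,0,0) R2=(0,0,0)
Op 2: inc R2 by 3 -> R2=(0,0,3) value=3
Op 3: merge R1<->R2 -> R1=(0,0,3) R2=(0,0,3)
Op 4: merge R1<->R0 -> R1=(0,0,3) R0=(0,0,3)
Op 5: inc R2 by 4 -> R2=(0,0,7) value=7
Op 6: inc R1 by 3 -> R1=(0,3,3) value=6
Op 7: inc R2 by 1 -> R2=(0,0,8) value=8
Op 8: merge R0<->R1 -> R0=(0,3,3) R1=(0,3,3)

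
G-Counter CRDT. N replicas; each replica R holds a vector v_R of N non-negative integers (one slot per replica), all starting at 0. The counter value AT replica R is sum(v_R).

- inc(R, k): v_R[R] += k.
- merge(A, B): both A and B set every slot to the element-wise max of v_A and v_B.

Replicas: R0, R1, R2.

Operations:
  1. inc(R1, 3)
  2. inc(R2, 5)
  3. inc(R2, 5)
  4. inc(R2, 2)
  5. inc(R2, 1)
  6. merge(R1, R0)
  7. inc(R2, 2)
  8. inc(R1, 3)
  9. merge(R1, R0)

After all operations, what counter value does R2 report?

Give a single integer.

Answer: 15

Derivation:
Op 1: inc R1 by 3 -> R1=(0,3,0) value=3
Op 2: inc R2 by 5 -> R2=(0,0,5) value=5
Op 3: inc R2 by 5 -> R2=(0,0,10) value=10
Op 4: inc R2 by 2 -> R2=(0,0,12) value=12
Op 5: inc R2 by 1 -> R2=(0,0,13) value=13
Op 6: merge R1<->R0 -> R1=(0,3,0) R0=(0,3,0)
Op 7: inc R2 by 2 -> R2=(0,0,15) value=15
Op 8: inc R1 by 3 -> R1=(0,6,0) value=6
Op 9: merge R1<->R0 -> R1=(0,6,0) R0=(0,6,0)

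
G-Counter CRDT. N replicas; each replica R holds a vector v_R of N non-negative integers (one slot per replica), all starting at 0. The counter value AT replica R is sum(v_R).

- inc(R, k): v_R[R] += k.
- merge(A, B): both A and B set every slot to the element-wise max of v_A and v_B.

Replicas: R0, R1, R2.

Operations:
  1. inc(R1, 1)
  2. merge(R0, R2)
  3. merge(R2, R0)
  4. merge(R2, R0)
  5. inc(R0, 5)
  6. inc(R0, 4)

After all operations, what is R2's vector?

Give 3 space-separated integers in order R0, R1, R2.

Answer: 0 0 0

Derivation:
Op 1: inc R1 by 1 -> R1=(0,1,0) value=1
Op 2: merge R0<->R2 -> R0=(0,0,0) R2=(0,0,0)
Op 3: merge R2<->R0 -> R2=(0,0,0) R0=(0,0,0)
Op 4: merge R2<->R0 -> R2=(0,0,0) R0=(0,0,0)
Op 5: inc R0 by 5 -> R0=(5,0,0) value=5
Op 6: inc R0 by 4 -> R0=(9,0,0) value=9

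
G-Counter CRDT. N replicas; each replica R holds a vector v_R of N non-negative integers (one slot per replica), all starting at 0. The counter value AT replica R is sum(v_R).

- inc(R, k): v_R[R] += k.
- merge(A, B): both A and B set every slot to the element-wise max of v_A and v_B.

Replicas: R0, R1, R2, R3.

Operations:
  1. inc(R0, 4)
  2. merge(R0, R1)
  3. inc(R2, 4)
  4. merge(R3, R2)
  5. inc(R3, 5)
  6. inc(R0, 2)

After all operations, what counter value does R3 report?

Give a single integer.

Answer: 9

Derivation:
Op 1: inc R0 by 4 -> R0=(4,0,0,0) value=4
Op 2: merge R0<->R1 -> R0=(4,0,0,0) R1=(4,0,0,0)
Op 3: inc R2 by 4 -> R2=(0,0,4,0) value=4
Op 4: merge R3<->R2 -> R3=(0,0,4,0) R2=(0,0,4,0)
Op 5: inc R3 by 5 -> R3=(0,0,4,5) value=9
Op 6: inc R0 by 2 -> R0=(6,0,0,0) value=6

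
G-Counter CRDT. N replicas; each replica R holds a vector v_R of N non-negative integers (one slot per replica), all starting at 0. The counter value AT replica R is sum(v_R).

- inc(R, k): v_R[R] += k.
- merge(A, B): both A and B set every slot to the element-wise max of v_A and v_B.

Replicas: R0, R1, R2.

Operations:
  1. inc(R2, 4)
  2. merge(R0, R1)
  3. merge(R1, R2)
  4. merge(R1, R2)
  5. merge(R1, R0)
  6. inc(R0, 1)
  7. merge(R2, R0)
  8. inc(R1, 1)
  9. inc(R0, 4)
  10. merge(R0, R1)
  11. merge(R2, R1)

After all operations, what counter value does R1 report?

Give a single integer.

Op 1: inc R2 by 4 -> R2=(0,0,4) value=4
Op 2: merge R0<->R1 -> R0=(0,0,0) R1=(0,0,0)
Op 3: merge R1<->R2 -> R1=(0,0,4) R2=(0,0,4)
Op 4: merge R1<->R2 -> R1=(0,0,4) R2=(0,0,4)
Op 5: merge R1<->R0 -> R1=(0,0,4) R0=(0,0,4)
Op 6: inc R0 by 1 -> R0=(1,0,4) value=5
Op 7: merge R2<->R0 -> R2=(1,0,4) R0=(1,0,4)
Op 8: inc R1 by 1 -> R1=(0,1,4) value=5
Op 9: inc R0 by 4 -> R0=(5,0,4) value=9
Op 10: merge R0<->R1 -> R0=(5,1,4) R1=(5,1,4)
Op 11: merge R2<->R1 -> R2=(5,1,4) R1=(5,1,4)

Answer: 10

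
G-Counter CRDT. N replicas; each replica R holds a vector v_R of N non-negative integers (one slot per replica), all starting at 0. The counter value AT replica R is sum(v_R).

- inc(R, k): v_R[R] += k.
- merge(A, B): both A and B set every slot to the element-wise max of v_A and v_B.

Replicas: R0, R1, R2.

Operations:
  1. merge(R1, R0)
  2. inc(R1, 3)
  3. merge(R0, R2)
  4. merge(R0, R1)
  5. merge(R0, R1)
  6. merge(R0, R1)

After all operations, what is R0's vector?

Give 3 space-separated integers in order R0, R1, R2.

Op 1: merge R1<->R0 -> R1=(0,0,0) R0=(0,0,0)
Op 2: inc R1 by 3 -> R1=(0,3,0) value=3
Op 3: merge R0<->R2 -> R0=(0,0,0) R2=(0,0,0)
Op 4: merge R0<->R1 -> R0=(0,3,0) R1=(0,3,0)
Op 5: merge R0<->R1 -> R0=(0,3,0) R1=(0,3,0)
Op 6: merge R0<->R1 -> R0=(0,3,0) R1=(0,3,0)

Answer: 0 3 0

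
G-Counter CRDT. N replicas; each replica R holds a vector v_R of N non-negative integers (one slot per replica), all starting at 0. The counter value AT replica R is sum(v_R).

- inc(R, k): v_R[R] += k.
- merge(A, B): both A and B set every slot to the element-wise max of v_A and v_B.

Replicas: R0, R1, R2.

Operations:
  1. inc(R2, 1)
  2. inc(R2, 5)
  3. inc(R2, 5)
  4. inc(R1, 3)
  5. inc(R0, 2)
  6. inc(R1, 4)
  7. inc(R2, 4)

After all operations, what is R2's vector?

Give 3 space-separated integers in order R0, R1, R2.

Op 1: inc R2 by 1 -> R2=(0,0,1) value=1
Op 2: inc R2 by 5 -> R2=(0,0,6) value=6
Op 3: inc R2 by 5 -> R2=(0,0,11) value=11
Op 4: inc R1 by 3 -> R1=(0,3,0) value=3
Op 5: inc R0 by 2 -> R0=(2,0,0) value=2
Op 6: inc R1 by 4 -> R1=(0,7,0) value=7
Op 7: inc R2 by 4 -> R2=(0,0,15) value=15

Answer: 0 0 15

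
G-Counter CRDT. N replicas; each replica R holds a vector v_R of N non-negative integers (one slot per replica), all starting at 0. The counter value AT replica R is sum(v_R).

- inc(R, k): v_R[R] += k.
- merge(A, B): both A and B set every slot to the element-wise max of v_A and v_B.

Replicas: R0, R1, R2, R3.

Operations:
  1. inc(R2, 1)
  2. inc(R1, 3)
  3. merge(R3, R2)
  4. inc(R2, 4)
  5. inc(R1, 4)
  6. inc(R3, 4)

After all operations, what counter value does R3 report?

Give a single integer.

Op 1: inc R2 by 1 -> R2=(0,0,1,0) value=1
Op 2: inc R1 by 3 -> R1=(0,3,0,0) value=3
Op 3: merge R3<->R2 -> R3=(0,0,1,0) R2=(0,0,1,0)
Op 4: inc R2 by 4 -> R2=(0,0,5,0) value=5
Op 5: inc R1 by 4 -> R1=(0,7,0,0) value=7
Op 6: inc R3 by 4 -> R3=(0,0,1,4) value=5

Answer: 5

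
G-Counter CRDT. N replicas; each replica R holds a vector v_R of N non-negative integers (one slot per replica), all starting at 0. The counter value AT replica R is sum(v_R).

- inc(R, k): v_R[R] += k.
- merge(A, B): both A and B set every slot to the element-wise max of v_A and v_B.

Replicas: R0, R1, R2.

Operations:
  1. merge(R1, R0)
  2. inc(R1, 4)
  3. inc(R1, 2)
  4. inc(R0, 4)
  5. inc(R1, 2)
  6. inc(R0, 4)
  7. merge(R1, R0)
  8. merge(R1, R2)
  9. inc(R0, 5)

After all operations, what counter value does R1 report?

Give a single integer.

Answer: 16

Derivation:
Op 1: merge R1<->R0 -> R1=(0,0,0) R0=(0,0,0)
Op 2: inc R1 by 4 -> R1=(0,4,0) value=4
Op 3: inc R1 by 2 -> R1=(0,6,0) value=6
Op 4: inc R0 by 4 -> R0=(4,0,0) value=4
Op 5: inc R1 by 2 -> R1=(0,8,0) value=8
Op 6: inc R0 by 4 -> R0=(8,0,0) value=8
Op 7: merge R1<->R0 -> R1=(8,8,0) R0=(8,8,0)
Op 8: merge R1<->R2 -> R1=(8,8,0) R2=(8,8,0)
Op 9: inc R0 by 5 -> R0=(13,8,0) value=21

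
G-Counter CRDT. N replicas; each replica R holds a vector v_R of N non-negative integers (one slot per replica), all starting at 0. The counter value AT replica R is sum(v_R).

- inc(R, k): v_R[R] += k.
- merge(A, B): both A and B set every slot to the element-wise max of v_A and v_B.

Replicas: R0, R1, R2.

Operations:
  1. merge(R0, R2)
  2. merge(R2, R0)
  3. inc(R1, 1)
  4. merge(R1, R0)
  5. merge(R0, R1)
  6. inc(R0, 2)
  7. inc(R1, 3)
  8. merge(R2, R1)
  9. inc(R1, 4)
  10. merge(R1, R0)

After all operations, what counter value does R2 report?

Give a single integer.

Answer: 4

Derivation:
Op 1: merge R0<->R2 -> R0=(0,0,0) R2=(0,0,0)
Op 2: merge R2<->R0 -> R2=(0,0,0) R0=(0,0,0)
Op 3: inc R1 by 1 -> R1=(0,1,0) value=1
Op 4: merge R1<->R0 -> R1=(0,1,0) R0=(0,1,0)
Op 5: merge R0<->R1 -> R0=(0,1,0) R1=(0,1,0)
Op 6: inc R0 by 2 -> R0=(2,1,0) value=3
Op 7: inc R1 by 3 -> R1=(0,4,0) value=4
Op 8: merge R2<->R1 -> R2=(0,4,0) R1=(0,4,0)
Op 9: inc R1 by 4 -> R1=(0,8,0) value=8
Op 10: merge R1<->R0 -> R1=(2,8,0) R0=(2,8,0)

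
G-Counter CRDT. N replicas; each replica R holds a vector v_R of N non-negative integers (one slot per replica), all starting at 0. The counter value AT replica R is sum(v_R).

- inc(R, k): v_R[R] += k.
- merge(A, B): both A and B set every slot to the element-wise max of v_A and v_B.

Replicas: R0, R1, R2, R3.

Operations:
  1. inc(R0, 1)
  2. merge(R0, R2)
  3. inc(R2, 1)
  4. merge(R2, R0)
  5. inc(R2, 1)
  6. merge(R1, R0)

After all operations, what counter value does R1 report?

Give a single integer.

Answer: 2

Derivation:
Op 1: inc R0 by 1 -> R0=(1,0,0,0) value=1
Op 2: merge R0<->R2 -> R0=(1,0,0,0) R2=(1,0,0,0)
Op 3: inc R2 by 1 -> R2=(1,0,1,0) value=2
Op 4: merge R2<->R0 -> R2=(1,0,1,0) R0=(1,0,1,0)
Op 5: inc R2 by 1 -> R2=(1,0,2,0) value=3
Op 6: merge R1<->R0 -> R1=(1,0,1,0) R0=(1,0,1,0)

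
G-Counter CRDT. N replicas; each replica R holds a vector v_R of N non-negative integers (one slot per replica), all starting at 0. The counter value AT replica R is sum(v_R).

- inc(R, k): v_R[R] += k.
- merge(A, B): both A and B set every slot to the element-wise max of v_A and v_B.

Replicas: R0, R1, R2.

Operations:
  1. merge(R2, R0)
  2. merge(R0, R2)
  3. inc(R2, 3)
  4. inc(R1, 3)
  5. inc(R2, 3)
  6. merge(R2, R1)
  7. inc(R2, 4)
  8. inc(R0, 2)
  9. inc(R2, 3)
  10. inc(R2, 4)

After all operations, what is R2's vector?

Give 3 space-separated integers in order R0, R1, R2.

Op 1: merge R2<->R0 -> R2=(0,0,0) R0=(0,0,0)
Op 2: merge R0<->R2 -> R0=(0,0,0) R2=(0,0,0)
Op 3: inc R2 by 3 -> R2=(0,0,3) value=3
Op 4: inc R1 by 3 -> R1=(0,3,0) value=3
Op 5: inc R2 by 3 -> R2=(0,0,6) value=6
Op 6: merge R2<->R1 -> R2=(0,3,6) R1=(0,3,6)
Op 7: inc R2 by 4 -> R2=(0,3,10) value=13
Op 8: inc R0 by 2 -> R0=(2,0,0) value=2
Op 9: inc R2 by 3 -> R2=(0,3,13) value=16
Op 10: inc R2 by 4 -> R2=(0,3,17) value=20

Answer: 0 3 17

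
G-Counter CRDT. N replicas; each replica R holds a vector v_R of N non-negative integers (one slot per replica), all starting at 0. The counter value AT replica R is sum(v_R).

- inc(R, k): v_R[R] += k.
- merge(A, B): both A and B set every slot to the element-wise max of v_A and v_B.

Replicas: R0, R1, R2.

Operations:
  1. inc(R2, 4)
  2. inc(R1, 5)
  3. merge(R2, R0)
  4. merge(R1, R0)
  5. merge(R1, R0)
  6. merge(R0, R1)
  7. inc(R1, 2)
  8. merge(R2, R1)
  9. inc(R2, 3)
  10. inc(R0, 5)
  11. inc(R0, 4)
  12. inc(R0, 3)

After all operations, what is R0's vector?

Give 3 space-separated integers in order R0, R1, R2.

Op 1: inc R2 by 4 -> R2=(0,0,4) value=4
Op 2: inc R1 by 5 -> R1=(0,5,0) value=5
Op 3: merge R2<->R0 -> R2=(0,0,4) R0=(0,0,4)
Op 4: merge R1<->R0 -> R1=(0,5,4) R0=(0,5,4)
Op 5: merge R1<->R0 -> R1=(0,5,4) R0=(0,5,4)
Op 6: merge R0<->R1 -> R0=(0,5,4) R1=(0,5,4)
Op 7: inc R1 by 2 -> R1=(0,7,4) value=11
Op 8: merge R2<->R1 -> R2=(0,7,4) R1=(0,7,4)
Op 9: inc R2 by 3 -> R2=(0,7,7) value=14
Op 10: inc R0 by 5 -> R0=(5,5,4) value=14
Op 11: inc R0 by 4 -> R0=(9,5,4) value=18
Op 12: inc R0 by 3 -> R0=(12,5,4) value=21

Answer: 12 5 4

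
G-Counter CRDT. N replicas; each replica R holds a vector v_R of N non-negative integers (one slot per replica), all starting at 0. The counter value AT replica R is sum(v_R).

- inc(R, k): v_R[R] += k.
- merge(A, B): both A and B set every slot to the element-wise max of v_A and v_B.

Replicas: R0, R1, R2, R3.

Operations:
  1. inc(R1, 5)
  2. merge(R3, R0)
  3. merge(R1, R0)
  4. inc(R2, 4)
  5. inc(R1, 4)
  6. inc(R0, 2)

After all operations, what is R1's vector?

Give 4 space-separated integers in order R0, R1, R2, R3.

Answer: 0 9 0 0

Derivation:
Op 1: inc R1 by 5 -> R1=(0,5,0,0) value=5
Op 2: merge R3<->R0 -> R3=(0,0,0,0) R0=(0,0,0,0)
Op 3: merge R1<->R0 -> R1=(0,5,0,0) R0=(0,5,0,0)
Op 4: inc R2 by 4 -> R2=(0,0,4,0) value=4
Op 5: inc R1 by 4 -> R1=(0,9,0,0) value=9
Op 6: inc R0 by 2 -> R0=(2,5,0,0) value=7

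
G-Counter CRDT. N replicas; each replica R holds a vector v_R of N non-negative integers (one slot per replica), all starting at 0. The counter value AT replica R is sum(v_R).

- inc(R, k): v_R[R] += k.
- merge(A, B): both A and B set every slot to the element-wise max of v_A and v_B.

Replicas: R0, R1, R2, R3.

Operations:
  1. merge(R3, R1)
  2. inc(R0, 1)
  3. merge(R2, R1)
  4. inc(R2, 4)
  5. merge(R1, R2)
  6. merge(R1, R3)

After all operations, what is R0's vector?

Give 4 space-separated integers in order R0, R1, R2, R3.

Op 1: merge R3<->R1 -> R3=(0,0,0,0) R1=(0,0,0,0)
Op 2: inc R0 by 1 -> R0=(1,0,0,0) value=1
Op 3: merge R2<->R1 -> R2=(0,0,0,0) R1=(0,0,0,0)
Op 4: inc R2 by 4 -> R2=(0,0,4,0) value=4
Op 5: merge R1<->R2 -> R1=(0,0,4,0) R2=(0,0,4,0)
Op 6: merge R1<->R3 -> R1=(0,0,4,0) R3=(0,0,4,0)

Answer: 1 0 0 0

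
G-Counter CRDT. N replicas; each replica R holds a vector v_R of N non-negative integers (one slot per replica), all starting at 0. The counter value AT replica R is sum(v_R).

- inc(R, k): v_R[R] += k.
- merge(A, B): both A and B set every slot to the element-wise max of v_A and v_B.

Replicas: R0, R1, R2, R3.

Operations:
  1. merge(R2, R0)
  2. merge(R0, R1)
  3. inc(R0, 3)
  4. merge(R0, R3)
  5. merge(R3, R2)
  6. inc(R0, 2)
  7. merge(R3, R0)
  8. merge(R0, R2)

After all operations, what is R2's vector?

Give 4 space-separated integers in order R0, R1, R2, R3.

Answer: 5 0 0 0

Derivation:
Op 1: merge R2<->R0 -> R2=(0,0,0,0) R0=(0,0,0,0)
Op 2: merge R0<->R1 -> R0=(0,0,0,0) R1=(0,0,0,0)
Op 3: inc R0 by 3 -> R0=(3,0,0,0) value=3
Op 4: merge R0<->R3 -> R0=(3,0,0,0) R3=(3,0,0,0)
Op 5: merge R3<->R2 -> R3=(3,0,0,0) R2=(3,0,0,0)
Op 6: inc R0 by 2 -> R0=(5,0,0,0) value=5
Op 7: merge R3<->R0 -> R3=(5,0,0,0) R0=(5,0,0,0)
Op 8: merge R0<->R2 -> R0=(5,0,0,0) R2=(5,0,0,0)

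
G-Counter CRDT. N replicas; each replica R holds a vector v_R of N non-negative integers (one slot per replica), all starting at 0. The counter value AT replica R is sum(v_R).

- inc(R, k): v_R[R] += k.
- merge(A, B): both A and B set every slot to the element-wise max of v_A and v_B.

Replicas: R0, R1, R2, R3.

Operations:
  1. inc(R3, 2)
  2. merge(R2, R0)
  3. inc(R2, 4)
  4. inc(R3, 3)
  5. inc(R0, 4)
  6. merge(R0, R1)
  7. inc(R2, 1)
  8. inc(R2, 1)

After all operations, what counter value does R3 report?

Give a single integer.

Answer: 5

Derivation:
Op 1: inc R3 by 2 -> R3=(0,0,0,2) value=2
Op 2: merge R2<->R0 -> R2=(0,0,0,0) R0=(0,0,0,0)
Op 3: inc R2 by 4 -> R2=(0,0,4,0) value=4
Op 4: inc R3 by 3 -> R3=(0,0,0,5) value=5
Op 5: inc R0 by 4 -> R0=(4,0,0,0) value=4
Op 6: merge R0<->R1 -> R0=(4,0,0,0) R1=(4,0,0,0)
Op 7: inc R2 by 1 -> R2=(0,0,5,0) value=5
Op 8: inc R2 by 1 -> R2=(0,0,6,0) value=6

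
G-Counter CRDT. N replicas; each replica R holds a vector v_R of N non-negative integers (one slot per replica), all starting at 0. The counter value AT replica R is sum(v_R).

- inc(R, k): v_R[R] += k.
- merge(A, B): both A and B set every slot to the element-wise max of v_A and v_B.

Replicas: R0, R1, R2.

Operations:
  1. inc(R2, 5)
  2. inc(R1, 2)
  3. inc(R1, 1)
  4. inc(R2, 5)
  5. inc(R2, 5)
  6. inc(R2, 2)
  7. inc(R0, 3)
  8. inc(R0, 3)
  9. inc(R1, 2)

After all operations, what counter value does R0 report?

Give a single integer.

Op 1: inc R2 by 5 -> R2=(0,0,5) value=5
Op 2: inc R1 by 2 -> R1=(0,2,0) value=2
Op 3: inc R1 by 1 -> R1=(0,3,0) value=3
Op 4: inc R2 by 5 -> R2=(0,0,10) value=10
Op 5: inc R2 by 5 -> R2=(0,0,15) value=15
Op 6: inc R2 by 2 -> R2=(0,0,17) value=17
Op 7: inc R0 by 3 -> R0=(3,0,0) value=3
Op 8: inc R0 by 3 -> R0=(6,0,0) value=6
Op 9: inc R1 by 2 -> R1=(0,5,0) value=5

Answer: 6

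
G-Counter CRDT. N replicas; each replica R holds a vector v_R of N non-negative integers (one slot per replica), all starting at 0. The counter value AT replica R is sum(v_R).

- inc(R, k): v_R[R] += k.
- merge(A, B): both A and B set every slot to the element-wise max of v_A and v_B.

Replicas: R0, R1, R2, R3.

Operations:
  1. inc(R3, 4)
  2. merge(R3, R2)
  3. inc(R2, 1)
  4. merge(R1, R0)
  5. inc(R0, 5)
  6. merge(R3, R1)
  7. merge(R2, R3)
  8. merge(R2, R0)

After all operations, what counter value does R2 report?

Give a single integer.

Answer: 10

Derivation:
Op 1: inc R3 by 4 -> R3=(0,0,0,4) value=4
Op 2: merge R3<->R2 -> R3=(0,0,0,4) R2=(0,0,0,4)
Op 3: inc R2 by 1 -> R2=(0,0,1,4) value=5
Op 4: merge R1<->R0 -> R1=(0,0,0,0) R0=(0,0,0,0)
Op 5: inc R0 by 5 -> R0=(5,0,0,0) value=5
Op 6: merge R3<->R1 -> R3=(0,0,0,4) R1=(0,0,0,4)
Op 7: merge R2<->R3 -> R2=(0,0,1,4) R3=(0,0,1,4)
Op 8: merge R2<->R0 -> R2=(5,0,1,4) R0=(5,0,1,4)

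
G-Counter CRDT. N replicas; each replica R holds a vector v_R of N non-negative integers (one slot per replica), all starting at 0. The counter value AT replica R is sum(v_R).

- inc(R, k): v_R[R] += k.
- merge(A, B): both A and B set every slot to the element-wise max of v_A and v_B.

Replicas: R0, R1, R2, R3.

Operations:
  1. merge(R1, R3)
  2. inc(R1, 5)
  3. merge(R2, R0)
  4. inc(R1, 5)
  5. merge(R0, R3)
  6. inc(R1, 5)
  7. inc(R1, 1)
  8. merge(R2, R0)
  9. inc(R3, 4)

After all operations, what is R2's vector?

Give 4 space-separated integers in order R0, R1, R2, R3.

Answer: 0 0 0 0

Derivation:
Op 1: merge R1<->R3 -> R1=(0,0,0,0) R3=(0,0,0,0)
Op 2: inc R1 by 5 -> R1=(0,5,0,0) value=5
Op 3: merge R2<->R0 -> R2=(0,0,0,0) R0=(0,0,0,0)
Op 4: inc R1 by 5 -> R1=(0,10,0,0) value=10
Op 5: merge R0<->R3 -> R0=(0,0,0,0) R3=(0,0,0,0)
Op 6: inc R1 by 5 -> R1=(0,15,0,0) value=15
Op 7: inc R1 by 1 -> R1=(0,16,0,0) value=16
Op 8: merge R2<->R0 -> R2=(0,0,0,0) R0=(0,0,0,0)
Op 9: inc R3 by 4 -> R3=(0,0,0,4) value=4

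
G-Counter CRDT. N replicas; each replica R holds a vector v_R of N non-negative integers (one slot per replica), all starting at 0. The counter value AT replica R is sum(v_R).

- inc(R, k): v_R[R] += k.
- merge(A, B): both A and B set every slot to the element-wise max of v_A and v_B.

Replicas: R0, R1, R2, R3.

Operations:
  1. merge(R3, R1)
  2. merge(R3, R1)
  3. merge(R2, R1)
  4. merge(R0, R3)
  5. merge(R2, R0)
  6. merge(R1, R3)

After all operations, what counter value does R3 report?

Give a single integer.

Op 1: merge R3<->R1 -> R3=(0,0,0,0) R1=(0,0,0,0)
Op 2: merge R3<->R1 -> R3=(0,0,0,0) R1=(0,0,0,0)
Op 3: merge R2<->R1 -> R2=(0,0,0,0) R1=(0,0,0,0)
Op 4: merge R0<->R3 -> R0=(0,0,0,0) R3=(0,0,0,0)
Op 5: merge R2<->R0 -> R2=(0,0,0,0) R0=(0,0,0,0)
Op 6: merge R1<->R3 -> R1=(0,0,0,0) R3=(0,0,0,0)

Answer: 0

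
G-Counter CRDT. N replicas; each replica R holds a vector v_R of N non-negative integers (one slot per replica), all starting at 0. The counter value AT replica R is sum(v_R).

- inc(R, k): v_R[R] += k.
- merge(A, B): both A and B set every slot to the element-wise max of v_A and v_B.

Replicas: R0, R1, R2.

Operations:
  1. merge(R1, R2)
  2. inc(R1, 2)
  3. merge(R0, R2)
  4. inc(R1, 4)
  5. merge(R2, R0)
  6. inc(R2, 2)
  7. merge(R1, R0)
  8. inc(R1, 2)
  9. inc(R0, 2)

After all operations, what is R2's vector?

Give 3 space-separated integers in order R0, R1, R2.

Answer: 0 0 2

Derivation:
Op 1: merge R1<->R2 -> R1=(0,0,0) R2=(0,0,0)
Op 2: inc R1 by 2 -> R1=(0,2,0) value=2
Op 3: merge R0<->R2 -> R0=(0,0,0) R2=(0,0,0)
Op 4: inc R1 by 4 -> R1=(0,6,0) value=6
Op 5: merge R2<->R0 -> R2=(0,0,0) R0=(0,0,0)
Op 6: inc R2 by 2 -> R2=(0,0,2) value=2
Op 7: merge R1<->R0 -> R1=(0,6,0) R0=(0,6,0)
Op 8: inc R1 by 2 -> R1=(0,8,0) value=8
Op 9: inc R0 by 2 -> R0=(2,6,0) value=8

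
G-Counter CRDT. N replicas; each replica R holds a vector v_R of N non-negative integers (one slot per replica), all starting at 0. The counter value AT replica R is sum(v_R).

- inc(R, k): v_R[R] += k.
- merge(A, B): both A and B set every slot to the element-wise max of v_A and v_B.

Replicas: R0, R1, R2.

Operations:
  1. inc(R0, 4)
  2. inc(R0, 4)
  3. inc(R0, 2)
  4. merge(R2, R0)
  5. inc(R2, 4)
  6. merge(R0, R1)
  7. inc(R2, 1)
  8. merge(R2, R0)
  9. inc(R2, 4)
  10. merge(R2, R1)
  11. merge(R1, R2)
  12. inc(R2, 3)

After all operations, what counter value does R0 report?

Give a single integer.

Answer: 15

Derivation:
Op 1: inc R0 by 4 -> R0=(4,0,0) value=4
Op 2: inc R0 by 4 -> R0=(8,0,0) value=8
Op 3: inc R0 by 2 -> R0=(10,0,0) value=10
Op 4: merge R2<->R0 -> R2=(10,0,0) R0=(10,0,0)
Op 5: inc R2 by 4 -> R2=(10,0,4) value=14
Op 6: merge R0<->R1 -> R0=(10,0,0) R1=(10,0,0)
Op 7: inc R2 by 1 -> R2=(10,0,5) value=15
Op 8: merge R2<->R0 -> R2=(10,0,5) R0=(10,0,5)
Op 9: inc R2 by 4 -> R2=(10,0,9) value=19
Op 10: merge R2<->R1 -> R2=(10,0,9) R1=(10,0,9)
Op 11: merge R1<->R2 -> R1=(10,0,9) R2=(10,0,9)
Op 12: inc R2 by 3 -> R2=(10,0,12) value=22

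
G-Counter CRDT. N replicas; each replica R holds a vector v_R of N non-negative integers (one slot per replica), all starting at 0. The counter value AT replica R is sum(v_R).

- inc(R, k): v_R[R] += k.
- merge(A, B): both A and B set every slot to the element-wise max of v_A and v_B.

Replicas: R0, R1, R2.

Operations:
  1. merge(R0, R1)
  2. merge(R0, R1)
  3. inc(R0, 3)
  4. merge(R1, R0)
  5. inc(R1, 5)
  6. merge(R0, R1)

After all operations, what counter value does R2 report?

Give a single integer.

Op 1: merge R0<->R1 -> R0=(0,0,0) R1=(0,0,0)
Op 2: merge R0<->R1 -> R0=(0,0,0) R1=(0,0,0)
Op 3: inc R0 by 3 -> R0=(3,0,0) value=3
Op 4: merge R1<->R0 -> R1=(3,0,0) R0=(3,0,0)
Op 5: inc R1 by 5 -> R1=(3,5,0) value=8
Op 6: merge R0<->R1 -> R0=(3,5,0) R1=(3,5,0)

Answer: 0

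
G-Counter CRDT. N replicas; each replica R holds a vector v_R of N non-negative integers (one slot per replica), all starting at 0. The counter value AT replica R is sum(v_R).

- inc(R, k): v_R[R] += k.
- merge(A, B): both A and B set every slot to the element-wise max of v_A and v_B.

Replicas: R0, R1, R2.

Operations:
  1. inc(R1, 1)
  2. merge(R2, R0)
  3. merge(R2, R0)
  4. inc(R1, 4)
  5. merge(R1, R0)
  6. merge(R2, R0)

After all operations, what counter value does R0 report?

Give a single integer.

Answer: 5

Derivation:
Op 1: inc R1 by 1 -> R1=(0,1,0) value=1
Op 2: merge R2<->R0 -> R2=(0,0,0) R0=(0,0,0)
Op 3: merge R2<->R0 -> R2=(0,0,0) R0=(0,0,0)
Op 4: inc R1 by 4 -> R1=(0,5,0) value=5
Op 5: merge R1<->R0 -> R1=(0,5,0) R0=(0,5,0)
Op 6: merge R2<->R0 -> R2=(0,5,0) R0=(0,5,0)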